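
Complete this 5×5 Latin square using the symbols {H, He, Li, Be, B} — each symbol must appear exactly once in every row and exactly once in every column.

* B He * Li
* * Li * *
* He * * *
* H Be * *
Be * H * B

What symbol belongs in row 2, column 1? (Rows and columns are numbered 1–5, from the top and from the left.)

He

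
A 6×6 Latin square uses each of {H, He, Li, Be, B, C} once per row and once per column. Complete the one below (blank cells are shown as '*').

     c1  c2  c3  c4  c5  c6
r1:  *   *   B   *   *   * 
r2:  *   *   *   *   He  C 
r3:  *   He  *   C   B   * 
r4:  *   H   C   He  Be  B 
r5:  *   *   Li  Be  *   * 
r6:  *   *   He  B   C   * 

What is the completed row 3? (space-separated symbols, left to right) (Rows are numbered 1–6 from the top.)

H He Be C B Li

(r4,c1): row 4 has {H,He,Be,B,C}; column 1 is empty so far, so it must be Li.
(r5,c5): row 5 has {Li,Be}; column 5 has {He,Be,B,C}, so it must be H.
(r5,c6): row 5 has {H,Li,Be}; column 6 has {B,C}, so it must be He.
(r1,c5): row 1 has {B}; column 5 has {H,He,Be,B,C}, so it must be Li.
(r1,c4): row 1 has {Li,B}; column 4 has {He,Be,B,C}, so it must be H.
(r1,c6): row 1 has {H,Li,B}; column 6 has {He,B,C}, so it must be Be.
(r2,c4): row 2 has {He,C}; column 4 has {H,He,Be,B,C}, so it must be Li.
(r1,c2): row 1 has {H,Li,Be,B}; column 2 has {H,He}, so it must be C.
(r5,c2): row 5 has {H,He,Li,Be}; column 2 has {H,He,C}, so it must be B.
(r1,c1): row 1 has {H,Li,Be,B,C}; column 1 has {Li}, so it must be He.
(r2,c2): row 2 has {He,Li,C}; column 2 has {H,He,B,C}, so it must be Be.
(r2,c3): row 2 has {He,Li,Be,C}; column 3 has {He,Li,B,C}, so it must be H.
(r3,c3): row 3 has {He,B,C}; column 3 has {H,He,Li,B,C}, so it must be Be.
(r5,c1): row 5 has {H,He,Li,Be,B}; column 1 has {He,Li}, so it must be C.
(r6,c2): row 6 has {He,B,C}; column 2 has {H,He,Be,B,C}, so it must be Li.
(r6,c6): row 6 has {He,Li,B,C}; column 6 has {He,Be,B,C}, so it must be H.
(r2,c1): row 2 has {H,He,Li,Be,C}; column 1 has {He,Li,C}, so it must be B.
(r3,c1): row 3 has {He,Be,B,C}; column 1 has {He,Li,B,C}, so it must be H.
(r3,c6): row 3 has {H,He,Be,B,C}; column 6 has {H,He,Be,B,C}, so it must be Li.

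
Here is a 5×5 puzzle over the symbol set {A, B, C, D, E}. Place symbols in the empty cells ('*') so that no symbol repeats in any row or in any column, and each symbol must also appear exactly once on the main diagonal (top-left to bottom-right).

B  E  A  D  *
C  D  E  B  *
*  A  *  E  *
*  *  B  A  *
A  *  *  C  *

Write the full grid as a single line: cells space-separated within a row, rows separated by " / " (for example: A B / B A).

B E A D C / C D E B A / D A C E B / E C B A D / A B D C E

(r1,c5) = C
(r2,c5) = A
(r3,c1) = D
(r3,c3) = C
(r3,c5) = B
(r4,c1) = E
(r4,c2) = C
(r4,c5) = D
(r5,c2) = B
(r5,c3) = D
(r5,c5) = E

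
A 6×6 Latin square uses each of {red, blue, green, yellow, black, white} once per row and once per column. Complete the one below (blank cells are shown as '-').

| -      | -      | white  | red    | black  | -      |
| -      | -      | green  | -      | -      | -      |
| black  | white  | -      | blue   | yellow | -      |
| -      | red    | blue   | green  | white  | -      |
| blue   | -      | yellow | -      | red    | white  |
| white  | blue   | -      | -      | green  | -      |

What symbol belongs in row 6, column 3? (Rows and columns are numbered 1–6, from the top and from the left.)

black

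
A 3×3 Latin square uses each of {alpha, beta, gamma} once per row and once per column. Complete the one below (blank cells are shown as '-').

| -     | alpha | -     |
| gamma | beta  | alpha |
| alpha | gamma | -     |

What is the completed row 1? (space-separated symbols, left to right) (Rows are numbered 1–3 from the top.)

(r1,c1): row 1 has {alpha}; column 1 has {alpha,gamma}, so it must be beta.
(r1,c3): row 1 has {alpha,beta}; column 3 has {alpha}, so it must be gamma.

beta alpha gamma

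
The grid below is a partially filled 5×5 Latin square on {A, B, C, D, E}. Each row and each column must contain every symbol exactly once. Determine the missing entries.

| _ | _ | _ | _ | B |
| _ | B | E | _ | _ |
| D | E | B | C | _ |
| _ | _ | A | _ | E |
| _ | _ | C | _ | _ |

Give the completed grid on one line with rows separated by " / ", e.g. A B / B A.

At row 1, column 3: row 1 has {B}; column 3 has {A,B,C,E}; that leaves D.
At row 3, column 5: row 3 has {B,C,D,E}; column 5 has {B,E}; that leaves A.
At row 5, column 5: row 5 has {C}; column 5 has {A,B,E}; that leaves D.
At row 2, column 5: row 2 has {B,E}; column 5 has {A,B,D,E}; that leaves C.
At row 5, column 2: row 5 has {C,D}; column 2 has {B,E}; that leaves A.
At row 1, column 2: row 1 has {B,D}; column 2 has {A,B,E}; that leaves C.
At row 2, column 1: row 2 has {B,C,E}; column 1 has {D}; that leaves A.
At row 2, column 4: row 2 has {A,B,C,E}; column 4 has {C}; that leaves D.
At row 4, column 2: row 4 has {A,E}; column 2 has {A,B,C,E}; that leaves D.
At row 4, column 4: row 4 has {A,D,E}; column 4 has {C,D}; that leaves B.
At row 5, column 4: row 5 has {A,C,D}; column 4 has {B,C,D}; that leaves E.
At row 1, column 1: row 1 has {B,C,D}; column 1 has {A,D}; that leaves E.
At row 1, column 4: row 1 has {B,C,D,E}; column 4 has {B,C,D,E}; that leaves A.
At row 4, column 1: row 4 has {A,B,D,E}; column 1 has {A,D,E}; that leaves C.
At row 5, column 1: row 5 has {A,C,D,E}; column 1 has {A,C,D,E}; that leaves B.

E C D A B / A B E D C / D E B C A / C D A B E / B A C E D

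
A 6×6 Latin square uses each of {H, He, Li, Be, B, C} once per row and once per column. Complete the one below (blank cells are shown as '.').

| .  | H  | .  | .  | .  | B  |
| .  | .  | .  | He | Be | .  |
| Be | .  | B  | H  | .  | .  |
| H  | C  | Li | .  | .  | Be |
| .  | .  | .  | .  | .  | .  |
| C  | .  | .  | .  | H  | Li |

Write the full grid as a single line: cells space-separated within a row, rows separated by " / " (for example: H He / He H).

(r4,c4) = B
(r4,c5) = He
(r6,c4) = Be
(r6,c3) = He
(r6,c2) = B
(r2,c2) = Li
(r3,c2) = He
(r3,c6) = C
(r5,c2) = Be
(r2,c1) = B
(r2,c6) = H
(r3,c5) = Li
(r5,c6) = He
(r1,c5) = C
(r2,c3) = C
(r5,c1) = Li
(r5,c3) = H
(r5,c4) = C
(r5,c5) = B
(r1,c1) = He
(r1,c3) = Be
(r1,c4) = Li

He H Be Li C B / B Li C He Be H / Be He B H Li C / H C Li B He Be / Li Be H C B He / C B He Be H Li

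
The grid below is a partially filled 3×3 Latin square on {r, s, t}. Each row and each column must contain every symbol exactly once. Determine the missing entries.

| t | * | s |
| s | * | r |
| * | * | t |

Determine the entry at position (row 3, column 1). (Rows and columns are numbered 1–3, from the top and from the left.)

r

(r1,c2) = r
(r2,c2) = t
(r3,c1) = r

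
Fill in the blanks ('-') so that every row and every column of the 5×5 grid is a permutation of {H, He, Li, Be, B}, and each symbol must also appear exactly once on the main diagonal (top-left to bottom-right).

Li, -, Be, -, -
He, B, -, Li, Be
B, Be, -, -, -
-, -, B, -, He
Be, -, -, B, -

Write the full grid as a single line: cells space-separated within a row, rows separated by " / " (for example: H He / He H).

Li H Be He B / He B H Li Be / B Be He H Li / H Li B Be He / Be He Li B H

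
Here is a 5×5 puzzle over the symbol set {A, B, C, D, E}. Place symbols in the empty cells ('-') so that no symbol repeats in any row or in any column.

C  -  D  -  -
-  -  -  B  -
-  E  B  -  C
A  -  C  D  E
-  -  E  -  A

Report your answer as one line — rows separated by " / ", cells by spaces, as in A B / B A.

C A D E B / E C A B D / D E B A C / A B C D E / B D E C A

(r1,c5) = B
(r2,c3) = A
(r2,c5) = D
(r3,c1) = D
(r3,c4) = A
(r4,c2) = B
(r5,c1) = B
(r5,c4) = C
(r1,c2) = A
(r1,c4) = E
(r2,c1) = E
(r2,c2) = C
(r5,c2) = D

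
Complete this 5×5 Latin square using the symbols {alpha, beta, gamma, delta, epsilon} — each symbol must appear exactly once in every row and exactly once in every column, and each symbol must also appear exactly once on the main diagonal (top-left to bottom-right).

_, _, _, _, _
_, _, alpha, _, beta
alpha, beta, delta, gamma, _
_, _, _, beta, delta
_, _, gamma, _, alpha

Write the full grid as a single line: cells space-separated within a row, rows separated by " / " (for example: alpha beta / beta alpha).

epsilon delta beta alpha gamma / delta gamma alpha epsilon beta / alpha beta delta gamma epsilon / gamma alpha epsilon beta delta / beta epsilon gamma delta alpha

At row 3, column 5: row 3 has {alpha,beta,gamma,delta}; column 5 has {alpha,beta,delta}; that leaves epsilon.
At row 4, column 3: row 4 has {beta,delta}; column 3 has {alpha,gamma,delta}; that leaves epsilon.
At row 1, column 3: row 1 is empty so far; column 3 has {alpha,gamma,delta,epsilon}; that leaves beta.
At row 1, column 5: row 1 has {beta}; column 5 has {alpha,beta,delta,epsilon}; that leaves gamma.
At row 4, column 1: row 4 has {beta,delta,epsilon}; column 1 has {alpha}; that leaves gamma.
At row 4, column 2: row 4 has {beta,gamma,delta,epsilon}; column 2 has {beta}; that leaves alpha.
At row 1, column 1: row 1 has {beta,gamma}; column 1 has {alpha,gamma}; the diagonal has {alpha,beta,delta}; that leaves epsilon.
At row 1, column 2: row 1 has {beta,gamma,epsilon}; column 2 has {alpha,beta}; that leaves delta.
At row 1, column 4: row 1 has {beta,gamma,delta,epsilon}; column 4 has {beta,gamma}; that leaves alpha.
At row 2, column 1: row 2 has {alpha,beta}; column 1 has {alpha,gamma,epsilon}; that leaves delta.
At row 2, column 2: row 2 has {alpha,beta,delta}; column 2 has {alpha,beta,delta}; the diagonal has {alpha,beta,delta,epsilon}; that leaves gamma.
At row 2, column 4: row 2 has {alpha,beta,gamma,delta}; column 4 has {alpha,beta,gamma}; that leaves epsilon.
At row 5, column 1: row 5 has {alpha,gamma}; column 1 has {alpha,gamma,delta,epsilon}; that leaves beta.
At row 5, column 2: row 5 has {alpha,beta,gamma}; column 2 has {alpha,beta,gamma,delta}; that leaves epsilon.
At row 5, column 4: row 5 has {alpha,beta,gamma,epsilon}; column 4 has {alpha,beta,gamma,epsilon}; that leaves delta.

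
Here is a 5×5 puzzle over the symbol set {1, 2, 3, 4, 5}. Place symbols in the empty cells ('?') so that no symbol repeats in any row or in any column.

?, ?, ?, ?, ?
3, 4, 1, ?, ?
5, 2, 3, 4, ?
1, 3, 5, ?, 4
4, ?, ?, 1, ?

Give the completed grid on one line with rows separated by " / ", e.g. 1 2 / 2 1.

2 1 4 3 5 / 3 4 1 5 2 / 5 2 3 4 1 / 1 3 5 2 4 / 4 5 2 1 3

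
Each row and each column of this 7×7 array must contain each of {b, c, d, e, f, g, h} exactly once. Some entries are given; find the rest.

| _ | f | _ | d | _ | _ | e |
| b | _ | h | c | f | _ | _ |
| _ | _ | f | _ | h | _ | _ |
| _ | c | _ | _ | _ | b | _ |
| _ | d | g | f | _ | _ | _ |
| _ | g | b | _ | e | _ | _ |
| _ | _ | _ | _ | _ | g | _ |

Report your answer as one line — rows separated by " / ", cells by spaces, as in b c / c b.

g f c d b h e / b e h c f d g / e b f g h c d / f c d e g b h / h d g f c e b / d g b h e f c / c h e b d g f

Cell (r1,c3): row 1 has {d,e,f}; column 3 has {b,f,g,h} → c.
Cell (r1,c6): row 1 has {c,d,e,f}; column 6 has {b,g} → h.
Cell (r2,c2): row 2 has {b,c,f,h}; column 2 has {c,d,f,g} → e.
Cell (r2,c6): row 2 has {b,c,e,f,h}; column 6 has {b,g,h} → d.
Cell (r2,c7): row 2 has {b,c,d,e,f,h}; column 7 has {e} → g.
Cell (r3,c2): row 3 has {f,h}; column 2 has {c,d,e,f,g} → b.
Cell (r6,c4): row 6 has {b,e,g}; column 4 has {c,d,f} → h.
Cell (r7,c2): row 7 has {g}; column 2 has {b,c,d,e,f,g} → h.
Cell (r1,c1): row 1 has {c,d,e,f,h}; column 1 has {b} → g.
Cell (r1,c5): row 1 has {c,d,e,f,g,h}; column 5 has {e,f,h} → b.
Cell (r5,c5): row 5 has {d,f,g}; column 5 has {b,e,f,h} → c.
Cell (r5,c6): row 5 has {c,d,f,g}; column 6 has {b,d,g,h} → e.
Cell (r7,c5): row 7 has {g,h}; column 5 has {b,c,e,f,h} → d.
Cell (r3,c6): row 3 has {b,f,h}; column 6 has {b,d,e,g,h} → c.
Cell (r3,c7): row 3 has {b,c,f,h}; column 7 has {e,g} → d.
Cell (r4,c5): row 4 has {b,c}; column 5 has {b,c,d,e,f,h} → g.
Cell (r5,c1): row 5 has {c,d,e,f,g}; column 1 has {b,g} → h.
Cell (r5,c7): row 5 has {c,d,e,f,g,h}; column 7 has {d,e,g} → b.
Cell (r6,c6): row 6 has {b,e,g,h}; column 6 has {b,c,d,e,g,h} → f.
Cell (r6,c7): row 6 has {b,e,f,g,h}; column 7 has {b,d,e,g} → c.
Cell (r7,c3): row 7 has {d,g,h}; column 3 has {b,c,f,g,h} → e.
Cell (r7,c4): row 7 has {d,e,g,h}; column 4 has {c,d,f,h} → b.
Cell (r7,c7): row 7 has {b,d,e,g,h}; column 7 has {b,c,d,e,g} → f.
Cell (r3,c1): row 3 has {b,c,d,f,h}; column 1 has {b,g,h} → e.
Cell (r3,c4): row 3 has {b,c,d,e,f,h}; column 4 has {b,c,d,f,h} → g.
Cell (r4,c3): row 4 has {b,c,g}; column 3 has {b,c,e,f,g,h} → d.
Cell (r4,c4): row 4 has {b,c,d,g}; column 4 has {b,c,d,f,g,h} → e.
Cell (r4,c7): row 4 has {b,c,d,e,g}; column 7 has {b,c,d,e,f,g} → h.
Cell (r6,c1): row 6 has {b,c,e,f,g,h}; column 1 has {b,e,g,h} → d.
Cell (r7,c1): row 7 has {b,d,e,f,g,h}; column 1 has {b,d,e,g,h} → c.
Cell (r4,c1): row 4 has {b,c,d,e,g,h}; column 1 has {b,c,d,e,g,h} → f.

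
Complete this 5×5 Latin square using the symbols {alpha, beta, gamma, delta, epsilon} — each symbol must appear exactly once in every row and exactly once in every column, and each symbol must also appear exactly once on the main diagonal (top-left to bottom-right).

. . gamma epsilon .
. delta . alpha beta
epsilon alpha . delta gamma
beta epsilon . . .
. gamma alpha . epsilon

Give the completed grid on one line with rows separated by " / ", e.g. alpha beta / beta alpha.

alpha beta gamma epsilon delta / gamma delta epsilon alpha beta / epsilon alpha beta delta gamma / beta epsilon delta gamma alpha / delta gamma alpha beta epsilon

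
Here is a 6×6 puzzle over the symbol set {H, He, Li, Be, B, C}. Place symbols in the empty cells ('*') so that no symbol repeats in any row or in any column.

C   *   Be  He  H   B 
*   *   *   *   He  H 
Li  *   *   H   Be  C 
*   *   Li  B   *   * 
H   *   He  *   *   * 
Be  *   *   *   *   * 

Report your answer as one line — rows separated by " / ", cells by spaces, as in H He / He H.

C Li Be He H B / B Be C Li He H / Li He B H Be C / He H Li B C Be / H C He Be B Li / Be B H C Li He

(r1,c2) = Li
(r2,c1) = B
(r2,c3) = C
(r3,c3) = B
(r4,c1) = He
(r4,c5) = C
(r4,c6) = Be
(r5,c6) = Li
(r6,c3) = H
(r6,c6) = He
(r2,c2) = Be
(r2,c4) = Li
(r3,c2) = He
(r4,c2) = H
(r5,c5) = B
(r6,c4) = C
(r6,c5) = Li
(r5,c2) = C
(r5,c4) = Be
(r6,c2) = B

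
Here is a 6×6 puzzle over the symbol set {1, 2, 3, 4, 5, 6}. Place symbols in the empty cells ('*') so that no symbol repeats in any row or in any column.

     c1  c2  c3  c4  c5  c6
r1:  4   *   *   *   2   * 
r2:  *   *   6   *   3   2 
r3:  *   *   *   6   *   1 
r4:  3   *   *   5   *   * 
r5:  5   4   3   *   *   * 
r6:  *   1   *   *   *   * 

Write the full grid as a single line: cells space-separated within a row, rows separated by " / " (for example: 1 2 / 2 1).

row 2 has {2,3,6}; column 1 has {3,4,5} — only 1 is left for (r2,c1).
row 2 has {1,2,3,6}; column 2 has {1,4} — only 5 is left for (r2,c2).
row 2 has {1,2,3,5,6}; column 4 has {5,6} — only 4 is left for (r2,c4).
row 3 has {1,6}; column 1 has {1,3,4,5} — only 2 is left for (r3,c1).
row 3 has {1,2,6}; column 2 has {1,4,5} — only 3 is left for (r3,c2).
row 5 has {3,4,5}; column 6 has {1,2} — only 6 is left for (r5,c6).
row 6 has {1}; column 1 has {1,2,3,4,5} — only 6 is left for (r6,c1).
row 1 has {2,4}; column 2 has {1,3,4,5} — only 6 is left for (r1,c2).
row 4 has {3,5}; column 2 has {1,3,4,5,6} — only 2 is left for (r4,c2).
row 4 has {2,3,5}; column 6 has {1,2,6} — only 4 is left for (r4,c6).
row 5 has {3,4,5,6}; column 5 has {2,3} — only 1 is left for (r5,c5).
row 4 has {2,3,4,5}; column 3 has {3,6} — only 1 is left for (r4,c3).
row 4 has {1,2,3,4,5}; column 5 has {1,2,3} — only 6 is left for (r4,c5).
row 5 has {1,3,4,5,6}; column 4 has {4,5,6} — only 2 is left for (r5,c4).
row 6 has {1,6}; column 4 has {2,4,5,6} — only 3 is left for (r6,c4).
row 6 has {1,3,6}; column 6 has {1,2,4,6} — only 5 is left for (r6,c6).
row 1 has {2,4,6}; column 3 has {1,3,6} — only 5 is left for (r1,c3).
row 1 has {2,4,5,6}; column 4 has {2,3,4,5,6} — only 1 is left for (r1,c4).
row 1 has {1,2,4,5,6}; column 6 has {1,2,4,5,6} — only 3 is left for (r1,c6).
row 3 has {1,2,3,6}; column 3 has {1,3,5,6} — only 4 is left for (r3,c3).
row 3 has {1,2,3,4,6}; column 5 has {1,2,3,6} — only 5 is left for (r3,c5).
row 6 has {1,3,5,6}; column 3 has {1,3,4,5,6} — only 2 is left for (r6,c3).
row 6 has {1,2,3,5,6}; column 5 has {1,2,3,5,6} — only 4 is left for (r6,c5).

4 6 5 1 2 3 / 1 5 6 4 3 2 / 2 3 4 6 5 1 / 3 2 1 5 6 4 / 5 4 3 2 1 6 / 6 1 2 3 4 5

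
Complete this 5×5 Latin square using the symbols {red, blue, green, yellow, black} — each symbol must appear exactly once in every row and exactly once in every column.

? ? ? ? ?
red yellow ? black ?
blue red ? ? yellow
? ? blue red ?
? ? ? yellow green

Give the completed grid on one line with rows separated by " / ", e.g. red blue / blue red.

(r2,c3) = green
(r2,c5) = blue
(r3,c3) = black
(r3,c4) = green
(r4,c5) = black
(r5,c1) = black
(r5,c2) = blue
(r5,c3) = red
(r1,c3) = yellow
(r1,c4) = blue
(r1,c5) = red
(r4,c2) = green
(r1,c1) = green
(r1,c2) = black
(r4,c1) = yellow

green black yellow blue red / red yellow green black blue / blue red black green yellow / yellow green blue red black / black blue red yellow green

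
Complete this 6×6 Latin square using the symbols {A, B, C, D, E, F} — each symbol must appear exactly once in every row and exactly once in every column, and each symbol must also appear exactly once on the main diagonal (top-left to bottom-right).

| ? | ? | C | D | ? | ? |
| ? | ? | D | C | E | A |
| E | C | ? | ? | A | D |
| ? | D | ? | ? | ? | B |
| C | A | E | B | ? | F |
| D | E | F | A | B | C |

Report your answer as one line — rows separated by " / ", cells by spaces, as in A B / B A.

A B C D F E / B F D C E A / E C B F A D / F D A E C B / C A E B D F / D E F A B C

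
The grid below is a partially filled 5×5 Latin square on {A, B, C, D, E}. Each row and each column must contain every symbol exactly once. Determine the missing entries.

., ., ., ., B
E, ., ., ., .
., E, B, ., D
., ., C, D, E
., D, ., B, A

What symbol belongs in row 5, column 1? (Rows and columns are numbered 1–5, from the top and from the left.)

(r2,c5) = C
(r5,c1) = C

C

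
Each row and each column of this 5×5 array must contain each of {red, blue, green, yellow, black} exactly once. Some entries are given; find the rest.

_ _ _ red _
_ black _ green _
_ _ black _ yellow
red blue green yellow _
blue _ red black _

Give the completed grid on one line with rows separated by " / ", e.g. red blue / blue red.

Cell (r2,c1): row 2 has {green,black}; column 1 has {red,blue} → yellow.
Cell (r2,c3): row 2 has {green,yellow,black}; column 3 has {red,green,black} → blue.
Cell (r2,c5): row 2 has {blue,green,yellow,black}; column 5 has {yellow} → red.
Cell (r3,c1): row 3 has {yellow,black}; column 1 has {red,blue,yellow} → green.
Cell (r3,c2): row 3 has {green,yellow,black}; column 2 has {blue,black} → red.
Cell (r3,c4): row 3 has {red,green,yellow,black}; column 4 has {red,green,yellow,black} → blue.
Cell (r4,c5): row 4 has {red,blue,green,yellow}; column 5 has {red,yellow} → black.
Cell (r5,c5): row 5 has {red,blue,black}; column 5 has {red,yellow,black} → green.
Cell (r1,c1): row 1 has {red}; column 1 has {red,blue,green,yellow} → black.
Cell (r1,c3): row 1 has {red,black}; column 3 has {red,blue,green,black} → yellow.
Cell (r1,c5): row 1 has {red,yellow,black}; column 5 has {red,green,yellow,black} → blue.
Cell (r5,c2): row 5 has {red,blue,green,black}; column 2 has {red,blue,black} → yellow.
Cell (r1,c2): row 1 has {red,blue,yellow,black}; column 2 has {red,blue,yellow,black} → green.

black green yellow red blue / yellow black blue green red / green red black blue yellow / red blue green yellow black / blue yellow red black green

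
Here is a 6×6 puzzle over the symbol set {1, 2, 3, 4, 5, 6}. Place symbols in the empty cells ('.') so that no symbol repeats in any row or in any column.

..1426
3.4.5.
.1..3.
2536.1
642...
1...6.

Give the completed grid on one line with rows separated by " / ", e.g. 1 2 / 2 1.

(r1,c1): row 1 has {1,2,4,6}; column 1 has {1,2,3,6}, so it must be 5.
(r1,c2): row 1 has {1,2,4,5,6}; column 2 has {1,4,5}, so it must be 3.
(r2,c6): row 2 has {3,4,5}; column 6 has {1,6}, so it must be 2.
(r3,c1): row 3 has {1,3}; column 1 has {1,2,3,5,6}, so it must be 4.
(r3,c6): row 3 has {1,3,4}; column 6 has {1,2,6}, so it must be 5.
(r4,c5): row 4 has {1,2,3,5,6}; column 5 has {2,3,5,6}, so it must be 4.
(r5,c5): row 5 has {2,4,6}; column 5 has {2,3,4,5,6}, so it must be 1.
(r5,c6): row 5 has {1,2,4,6}; column 6 has {1,2,5,6}, so it must be 3.
(r6,c2): row 6 has {1,6}; column 2 has {1,3,4,5}, so it must be 2.
(r6,c3): row 6 has {1,2,6}; column 3 has {1,2,3,4}, so it must be 5.
(r6,c4): row 6 has {1,2,5,6}; column 4 has {4,6}, so it must be 3.
(r6,c6): row 6 has {1,2,3,5,6}; column 6 has {1,2,3,5,6}, so it must be 4.
(r2,c2): row 2 has {2,3,4,5}; column 2 has {1,2,3,4,5}, so it must be 6.
(r2,c4): row 2 has {2,3,4,5,6}; column 4 has {3,4,6}, so it must be 1.
(r3,c3): row 3 has {1,3,4,5}; column 3 has {1,2,3,4,5}, so it must be 6.
(r3,c4): row 3 has {1,3,4,5,6}; column 4 has {1,3,4,6}, so it must be 2.
(r5,c4): row 5 has {1,2,3,4,6}; column 4 has {1,2,3,4,6}, so it must be 5.

5 3 1 4 2 6 / 3 6 4 1 5 2 / 4 1 6 2 3 5 / 2 5 3 6 4 1 / 6 4 2 5 1 3 / 1 2 5 3 6 4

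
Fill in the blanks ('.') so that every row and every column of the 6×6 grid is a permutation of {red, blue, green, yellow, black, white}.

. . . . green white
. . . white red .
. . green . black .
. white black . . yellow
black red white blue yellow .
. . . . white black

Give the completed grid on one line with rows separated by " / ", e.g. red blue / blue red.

blue yellow red black green white / green black yellow white red blue / white blue green yellow black red / red white black green blue yellow / black red white blue yellow green / yellow green blue red white black

At row 4, column 5: row 4 has {yellow,black,white}; column 5 has {red,green,yellow,black,white}; that leaves blue.
At row 5, column 6: row 5 has {red,blue,yellow,black,white}; column 6 has {yellow,black,white}; that leaves green.
At row 2, column 6: row 2 has {red,white}; column 6 has {green,yellow,black,white}; that leaves blue.
At row 3, column 6: row 3 has {green,black}; column 6 has {blue,green,yellow,black,white}; that leaves red.
At row 2, column 3: row 2 has {red,blue,white}; column 3 has {green,black,white}; that leaves yellow.
At row 3, column 4: row 3 has {red,green,black}; column 4 has {blue,white}; that leaves yellow.
At row 2, column 1: row 2 has {red,blue,yellow,white}; column 1 has {black}; that leaves green.
At row 2, column 2: row 2 has {red,blue,green,yellow,white}; column 2 has {red,white}; that leaves black.
At row 3, column 2: row 3 has {red,green,yellow,black}; column 2 has {red,black,white}; that leaves blue.
At row 4, column 1: row 4 has {blue,yellow,black,white}; column 1 has {green,black}; that leaves red.
At row 4, column 4: row 4 has {red,blue,yellow,black,white}; column 4 has {blue,yellow,white}; that leaves green.
At row 6, column 4: row 6 has {black,white}; column 4 has {blue,green,yellow,white}; that leaves red.
At row 1, column 2: row 1 has {green,white}; column 2 has {red,blue,black,white}; that leaves yellow.
At row 1, column 4: row 1 has {green,yellow,white}; column 4 has {red,blue,green,yellow,white}; that leaves black.
At row 3, column 1: row 3 has {red,blue,green,yellow,black}; column 1 has {red,green,black}; that leaves white.
At row 6, column 2: row 6 has {red,black,white}; column 2 has {red,blue,yellow,black,white}; that leaves green.
At row 6, column 3: row 6 has {red,green,black,white}; column 3 has {green,yellow,black,white}; that leaves blue.
At row 1, column 1: row 1 has {green,yellow,black,white}; column 1 has {red,green,black,white}; that leaves blue.
At row 1, column 3: row 1 has {blue,green,yellow,black,white}; column 3 has {blue,green,yellow,black,white}; that leaves red.
At row 6, column 1: row 6 has {red,blue,green,black,white}; column 1 has {red,blue,green,black,white}; that leaves yellow.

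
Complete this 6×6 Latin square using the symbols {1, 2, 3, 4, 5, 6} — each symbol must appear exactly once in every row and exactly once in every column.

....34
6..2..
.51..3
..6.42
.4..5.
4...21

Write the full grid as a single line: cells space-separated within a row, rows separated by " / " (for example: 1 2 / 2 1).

1 2 5 6 3 4 / 6 3 4 2 1 5 / 2 5 1 4 6 3 / 5 1 6 3 4 2 / 3 4 2 1 5 6 / 4 6 3 5 2 1

Cell (r2,c5): row 2 has {2,6}; column 5 has {2,3,4,5} → 1.
Cell (r2,c6): row 2 has {1,2,6}; column 6 has {1,2,3,4} → 5.
Cell (r3,c1): row 3 has {1,3,5}; column 1 has {4,6} → 2.
Cell (r3,c5): row 3 has {1,2,3,5}; column 5 has {1,2,3,4,5} → 6.
Cell (r5,c6): row 5 has {4,5}; column 6 has {1,2,3,4,5} → 6.
Cell (r2,c2): row 2 has {1,2,5,6}; column 2 has {4,5} → 3.
Cell (r2,c3): row 2 has {1,2,3,5,6}; column 3 has {1,6} → 4.
Cell (r3,c4): row 3 has {1,2,3,5,6}; column 4 has {2} → 4.
Cell (r4,c2): row 4 has {2,4,6}; column 2 has {3,4,5} → 1.
Cell (r6,c2): row 6 has {1,2,4}; column 2 has {1,3,4,5} → 6.
Cell (r1,c2): row 1 has {3,4}; column 2 has {1,3,4,5,6} → 2.
Cell (r1,c3): row 1 has {2,3,4}; column 3 has {1,4,6} → 5.
Cell (r6,c3): row 6 has {1,2,4,6}; column 3 has {1,4,5,6} → 3.
Cell (r6,c4): row 6 has {1,2,3,4,6}; column 4 has {2,4} → 5.
Cell (r1,c1): row 1 has {2,3,4,5}; column 1 has {2,4,6} → 1.
Cell (r1,c4): row 1 has {1,2,3,4,5}; column 4 has {2,4,5} → 6.
Cell (r4,c4): row 4 has {1,2,4,6}; column 4 has {2,4,5,6} → 3.
Cell (r5,c1): row 5 has {4,5,6}; column 1 has {1,2,4,6} → 3.
Cell (r5,c3): row 5 has {3,4,5,6}; column 3 has {1,3,4,5,6} → 2.
Cell (r5,c4): row 5 has {2,3,4,5,6}; column 4 has {2,3,4,5,6} → 1.
Cell (r4,c1): row 4 has {1,2,3,4,6}; column 1 has {1,2,3,4,6} → 5.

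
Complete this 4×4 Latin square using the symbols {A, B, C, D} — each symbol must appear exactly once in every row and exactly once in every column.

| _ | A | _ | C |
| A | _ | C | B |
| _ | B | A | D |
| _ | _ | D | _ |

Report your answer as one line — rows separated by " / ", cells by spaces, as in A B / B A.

row 1 has {A,C}; column 3 has {A,C,D} — only B is left for (r1,c3).
row 2 has {A,B,C}; column 2 has {A,B} — only D is left for (r2,c2).
row 3 has {A,B,D}; column 1 has {A} — only C is left for (r3,c1).
row 4 has {D}; column 1 has {A,C} — only B is left for (r4,c1).
row 4 has {B,D}; column 2 has {A,B,D} — only C is left for (r4,c2).
row 4 has {B,C,D}; column 4 has {B,C,D} — only A is left for (r4,c4).
row 1 has {A,B,C}; column 1 has {A,B,C} — only D is left for (r1,c1).

D A B C / A D C B / C B A D / B C D A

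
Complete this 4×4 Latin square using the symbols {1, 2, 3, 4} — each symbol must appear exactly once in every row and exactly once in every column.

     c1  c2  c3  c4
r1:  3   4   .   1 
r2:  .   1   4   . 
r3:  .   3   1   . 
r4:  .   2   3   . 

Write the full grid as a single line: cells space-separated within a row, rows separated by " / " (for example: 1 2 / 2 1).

3 4 2 1 / 2 1 4 3 / 4 3 1 2 / 1 2 3 4

At row 1, column 3: row 1 has {1,3,4}; column 3 has {1,3,4}; that leaves 2.
At row 2, column 1: row 2 has {1,4}; column 1 has {3}; that leaves 2.
At row 2, column 4: row 2 has {1,2,4}; column 4 has {1}; that leaves 3.
At row 3, column 1: row 3 has {1,3}; column 1 has {2,3}; that leaves 4.
At row 3, column 4: row 3 has {1,3,4}; column 4 has {1,3}; that leaves 2.
At row 4, column 1: row 4 has {2,3}; column 1 has {2,3,4}; that leaves 1.
At row 4, column 4: row 4 has {1,2,3}; column 4 has {1,2,3}; that leaves 4.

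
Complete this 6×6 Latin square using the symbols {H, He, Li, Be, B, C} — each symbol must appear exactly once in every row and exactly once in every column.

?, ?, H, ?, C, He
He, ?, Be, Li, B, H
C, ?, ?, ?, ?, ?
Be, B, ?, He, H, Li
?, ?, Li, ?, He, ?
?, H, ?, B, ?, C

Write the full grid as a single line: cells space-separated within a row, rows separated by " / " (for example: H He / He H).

B Li H Be C He / He C Be Li B H / C He B H Li Be / Be B C He H Li / H Be Li C He B / Li H He B Be C

(r1,c4) = Be
(r2,c2) = C
(r3,c4) = H
(r4,c3) = C
(r5,c2) = Be
(r5,c4) = C
(r5,c6) = B
(r6,c1) = Li
(r6,c3) = He
(r6,c5) = Be
(r1,c1) = B
(r1,c2) = Li
(r3,c2) = He
(r3,c3) = B
(r3,c5) = Li
(r3,c6) = Be
(r5,c1) = H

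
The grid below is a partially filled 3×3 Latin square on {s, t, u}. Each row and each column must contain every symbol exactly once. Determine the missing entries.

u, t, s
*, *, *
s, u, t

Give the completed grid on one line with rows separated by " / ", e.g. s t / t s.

row 2 is empty so far; column 1 has {s,u} — only t is left for (r2,c1).
row 2 has {t}; column 2 has {t,u} — only s is left for (r2,c2).
row 2 has {s,t}; column 3 has {s,t} — only u is left for (r2,c3).

u t s / t s u / s u t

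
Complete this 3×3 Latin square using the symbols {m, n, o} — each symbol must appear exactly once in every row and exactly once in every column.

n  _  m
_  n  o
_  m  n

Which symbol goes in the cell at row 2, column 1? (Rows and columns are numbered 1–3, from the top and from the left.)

m

(r1,c2) = o
(r2,c1) = m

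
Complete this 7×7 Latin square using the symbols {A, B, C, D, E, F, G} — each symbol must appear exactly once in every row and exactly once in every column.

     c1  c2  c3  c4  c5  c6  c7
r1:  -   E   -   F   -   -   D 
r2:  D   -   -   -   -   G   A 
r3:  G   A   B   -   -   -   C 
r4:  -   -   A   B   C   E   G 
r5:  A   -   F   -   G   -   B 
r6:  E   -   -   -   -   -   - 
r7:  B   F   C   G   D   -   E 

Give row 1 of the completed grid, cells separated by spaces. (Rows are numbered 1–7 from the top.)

C E G F A B D

(r1,c1) = C
(r1,c3) = G
(r2,c3) = E
(r2,c4) = C
(r4,c1) = F
(r4,c2) = D
(r5,c2) = C
(r5,c6) = D
(r6,c3) = D
(r6,c4) = A
(r6,c7) = F
(r7,c6) = A
(r1,c6) = B
(r2,c2) = B
(r2,c5) = F
(r3,c5) = E
(r3,c6) = F
(r5,c4) = E
(r6,c2) = G
(r6,c5) = B
(r6,c6) = C
(r1,c5) = A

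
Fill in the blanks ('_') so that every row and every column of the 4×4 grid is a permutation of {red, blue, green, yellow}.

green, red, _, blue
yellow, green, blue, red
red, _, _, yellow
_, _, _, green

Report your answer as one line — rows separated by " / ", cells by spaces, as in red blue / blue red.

(r1,c3) = yellow
(r3,c2) = blue
(r3,c3) = green
(r4,c1) = blue
(r4,c2) = yellow
(r4,c3) = red

green red yellow blue / yellow green blue red / red blue green yellow / blue yellow red green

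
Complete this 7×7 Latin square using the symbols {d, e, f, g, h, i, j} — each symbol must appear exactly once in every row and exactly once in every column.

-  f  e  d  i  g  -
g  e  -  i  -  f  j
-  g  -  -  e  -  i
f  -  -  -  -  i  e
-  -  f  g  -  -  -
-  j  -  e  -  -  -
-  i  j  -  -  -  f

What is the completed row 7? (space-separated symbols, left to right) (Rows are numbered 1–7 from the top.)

e i j h g d f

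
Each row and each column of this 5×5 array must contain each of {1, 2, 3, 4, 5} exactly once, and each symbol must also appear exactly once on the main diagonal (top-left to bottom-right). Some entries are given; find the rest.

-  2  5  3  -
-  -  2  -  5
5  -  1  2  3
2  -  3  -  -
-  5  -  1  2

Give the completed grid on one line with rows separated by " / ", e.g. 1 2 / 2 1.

4 2 5 3 1 / 1 3 2 4 5 / 5 4 1 2 3 / 2 1 3 5 4 / 3 5 4 1 2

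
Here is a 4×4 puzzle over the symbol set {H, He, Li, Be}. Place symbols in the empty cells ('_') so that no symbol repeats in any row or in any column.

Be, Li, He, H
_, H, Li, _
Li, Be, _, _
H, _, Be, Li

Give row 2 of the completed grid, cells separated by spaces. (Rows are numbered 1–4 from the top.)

(r2,c1) = He
(r2,c4) = Be

He H Li Be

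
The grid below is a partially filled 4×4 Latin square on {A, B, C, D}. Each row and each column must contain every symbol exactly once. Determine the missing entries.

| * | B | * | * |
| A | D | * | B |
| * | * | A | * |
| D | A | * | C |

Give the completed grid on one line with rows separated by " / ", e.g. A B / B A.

C B D A / A D C B / B C A D / D A B C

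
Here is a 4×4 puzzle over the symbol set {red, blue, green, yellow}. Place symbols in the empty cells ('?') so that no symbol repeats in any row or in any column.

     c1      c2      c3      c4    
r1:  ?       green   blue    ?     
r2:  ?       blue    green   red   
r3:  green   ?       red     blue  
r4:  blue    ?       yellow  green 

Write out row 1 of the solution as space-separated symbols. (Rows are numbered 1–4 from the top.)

red green blue yellow

(r1,c4) = yellow
(r2,c1) = yellow
(r3,c2) = yellow
(r4,c2) = red
(r1,c1) = red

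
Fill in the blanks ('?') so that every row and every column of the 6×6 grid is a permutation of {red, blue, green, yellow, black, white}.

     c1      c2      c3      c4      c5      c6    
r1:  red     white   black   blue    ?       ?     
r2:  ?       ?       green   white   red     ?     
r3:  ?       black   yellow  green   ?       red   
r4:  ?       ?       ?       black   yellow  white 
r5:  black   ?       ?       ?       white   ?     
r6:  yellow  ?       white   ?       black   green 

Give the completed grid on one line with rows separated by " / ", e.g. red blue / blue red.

(r1,c5) = green
(r1,c6) = yellow
(r2,c1) = blue
(r2,c2) = yellow
(r2,c6) = black
(r3,c1) = white
(r3,c5) = blue
(r4,c1) = green
(r5,c6) = blue
(r6,c4) = red
(r5,c3) = red
(r5,c4) = yellow
(r6,c2) = blue
(r4,c2) = red
(r4,c3) = blue
(r5,c2) = green

red white black blue green yellow / blue yellow green white red black / white black yellow green blue red / green red blue black yellow white / black green red yellow white blue / yellow blue white red black green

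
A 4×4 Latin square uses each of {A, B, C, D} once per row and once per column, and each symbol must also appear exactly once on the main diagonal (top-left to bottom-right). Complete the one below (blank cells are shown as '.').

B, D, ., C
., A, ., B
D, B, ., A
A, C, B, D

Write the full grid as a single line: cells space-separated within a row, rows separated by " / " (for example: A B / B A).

(r1,c3) = A
(r2,c1) = C
(r2,c3) = D
(r3,c3) = C

B D A C / C A D B / D B C A / A C B D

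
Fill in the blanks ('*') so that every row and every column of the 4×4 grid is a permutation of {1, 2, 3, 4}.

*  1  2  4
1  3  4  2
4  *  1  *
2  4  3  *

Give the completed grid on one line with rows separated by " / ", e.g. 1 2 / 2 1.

3 1 2 4 / 1 3 4 2 / 4 2 1 3 / 2 4 3 1

row 1 has {1,2,4}; column 1 has {1,2,4} — only 3 is left for (r1,c1).
row 3 has {1,4}; column 2 has {1,3,4} — only 2 is left for (r3,c2).
row 3 has {1,2,4}; column 4 has {2,4} — only 3 is left for (r3,c4).
row 4 has {2,3,4}; column 4 has {2,3,4} — only 1 is left for (r4,c4).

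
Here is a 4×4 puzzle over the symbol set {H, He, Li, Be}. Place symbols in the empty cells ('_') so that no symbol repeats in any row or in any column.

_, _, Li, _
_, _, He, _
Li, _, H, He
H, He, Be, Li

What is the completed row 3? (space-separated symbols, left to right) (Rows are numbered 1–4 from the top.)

Li Be H He

(r2,c1) = Be
(r2,c4) = H
(r3,c2) = Be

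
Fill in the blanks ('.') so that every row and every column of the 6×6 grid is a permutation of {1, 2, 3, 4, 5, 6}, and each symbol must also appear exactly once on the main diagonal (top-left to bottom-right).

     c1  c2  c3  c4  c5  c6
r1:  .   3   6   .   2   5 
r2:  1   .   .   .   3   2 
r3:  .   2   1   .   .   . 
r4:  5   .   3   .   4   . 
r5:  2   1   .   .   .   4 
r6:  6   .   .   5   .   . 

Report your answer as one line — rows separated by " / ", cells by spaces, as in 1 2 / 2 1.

4 3 6 1 2 5 / 1 5 4 6 3 2 / 3 2 1 4 5 6 / 5 6 3 2 4 1 / 2 1 5 3 6 4 / 6 4 2 5 1 3

row 1 has {2,3,5,6}; column 1 has {1,2,5,6}; the diagonal has {1} — only 4 is left for (r1,c1).
row 1 has {2,3,4,5,6}; column 4 has {5} — only 1 is left for (r1,c4).
row 3 has {1,2}; column 1 has {1,2,4,5,6} — only 3 is left for (r3,c1).
row 3 has {1,2,3}; column 6 has {2,4,5} — only 6 is left for (r3,c6).
row 4 has {3,4,5}; column 2 has {1,2,3} — only 6 is left for (r4,c2).
row 4 has {3,4,5,6}; column 4 has {1,5}; the diagonal has {1,4} — only 2 is left for (r4,c4).
row 4 has {2,3,4,5,6}; column 6 has {2,4,5,6} — only 1 is left for (r4,c6).
row 5 has {1,2,4}; column 3 has {1,3,6} — only 5 is left for (r5,c3).
row 5 has {1,2,4,5}; column 5 has {2,3,4}; the diagonal has {1,2,4} — only 6 is left for (r5,c5).
row 6 has {5,6}; column 2 has {1,2,3,6} — only 4 is left for (r6,c2).
row 6 has {4,5,6}; column 3 has {1,3,5,6} — only 2 is left for (r6,c3).
row 6 has {2,4,5,6}; column 5 has {2,3,4,6} — only 1 is left for (r6,c5).
row 6 has {1,2,4,5,6}; column 6 has {1,2,4,5,6}; the diagonal has {1,2,4,6} — only 3 is left for (r6,c6).
row 2 has {1,2,3}; column 2 has {1,2,3,4,6}; the diagonal has {1,2,3,4,6} — only 5 is left for (r2,c2).
row 2 has {1,2,3,5}; column 3 has {1,2,3,5,6} — only 4 is left for (r2,c3).
row 2 has {1,2,3,4,5}; column 4 has {1,2,5} — only 6 is left for (r2,c4).
row 3 has {1,2,3,6}; column 4 has {1,2,5,6} — only 4 is left for (r3,c4).
row 3 has {1,2,3,4,6}; column 5 has {1,2,3,4,6} — only 5 is left for (r3,c5).
row 5 has {1,2,4,5,6}; column 4 has {1,2,4,5,6} — only 3 is left for (r5,c4).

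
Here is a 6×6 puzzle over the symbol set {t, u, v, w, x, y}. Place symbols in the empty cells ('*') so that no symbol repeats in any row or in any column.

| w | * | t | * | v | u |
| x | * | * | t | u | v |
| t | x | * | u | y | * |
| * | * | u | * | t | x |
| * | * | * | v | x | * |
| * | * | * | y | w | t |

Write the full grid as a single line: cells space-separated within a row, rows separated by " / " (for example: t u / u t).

w y t x v u / x w y t u v / t x v u y w / y v u w t x / u t w v x y / v u x y w t

Cell (r1,c2): row 1 has {t,u,v,w}; column 2 has {x} → y.
Cell (r1,c4): row 1 has {t,u,v,w,y}; column 4 has {t,u,v,y} → x.
Cell (r2,c2): row 2 has {t,u,v,x}; column 2 has {x,y} → w.
Cell (r2,c3): row 2 has {t,u,v,w,x}; column 3 has {t,u} → y.
Cell (r3,c6): row 3 has {t,u,x,y}; column 6 has {t,u,v,x} → w.
Cell (r4,c2): row 4 has {t,u,x}; column 2 has {w,x,y} → v.
Cell (r4,c4): row 4 has {t,u,v,x}; column 4 has {t,u,v,x,y} → w.
Cell (r5,c3): row 5 has {v,x}; column 3 has {t,u,y} → w.
Cell (r5,c6): row 5 has {v,w,x}; column 6 has {t,u,v,w,x} → y.
Cell (r6,c2): row 6 has {t,w,y}; column 2 has {v,w,x,y} → u.
Cell (r3,c3): row 3 has {t,u,w,x,y}; column 3 has {t,u,w,y} → v.
Cell (r4,c1): row 4 has {t,u,v,w,x}; column 1 has {t,w,x} → y.
Cell (r5,c1): row 5 has {v,w,x,y}; column 1 has {t,w,x,y} → u.
Cell (r5,c2): row 5 has {u,v,w,x,y}; column 2 has {u,v,w,x,y} → t.
Cell (r6,c1): row 6 has {t,u,w,y}; column 1 has {t,u,w,x,y} → v.
Cell (r6,c3): row 6 has {t,u,v,w,y}; column 3 has {t,u,v,w,y} → x.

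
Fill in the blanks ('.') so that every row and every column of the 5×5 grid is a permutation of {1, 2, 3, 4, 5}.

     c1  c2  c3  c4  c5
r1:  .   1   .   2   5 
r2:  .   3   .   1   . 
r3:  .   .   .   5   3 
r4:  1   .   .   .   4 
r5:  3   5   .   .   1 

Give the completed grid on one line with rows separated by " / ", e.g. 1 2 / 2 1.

4 1 3 2 5 / 5 3 4 1 2 / 2 4 1 5 3 / 1 2 5 3 4 / 3 5 2 4 1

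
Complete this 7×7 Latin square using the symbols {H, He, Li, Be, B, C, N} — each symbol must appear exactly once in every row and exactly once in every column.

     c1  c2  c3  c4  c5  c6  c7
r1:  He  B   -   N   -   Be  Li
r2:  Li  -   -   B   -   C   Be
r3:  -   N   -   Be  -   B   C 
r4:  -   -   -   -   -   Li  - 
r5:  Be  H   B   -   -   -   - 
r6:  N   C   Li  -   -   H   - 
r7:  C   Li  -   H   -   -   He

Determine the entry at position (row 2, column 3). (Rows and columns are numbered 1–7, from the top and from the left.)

H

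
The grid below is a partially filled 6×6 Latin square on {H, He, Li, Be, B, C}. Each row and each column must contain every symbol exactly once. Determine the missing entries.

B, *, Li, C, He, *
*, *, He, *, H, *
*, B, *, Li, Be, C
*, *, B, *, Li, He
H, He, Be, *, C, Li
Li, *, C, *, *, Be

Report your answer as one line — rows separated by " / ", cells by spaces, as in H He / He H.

B Be Li C He H / C Li He Be H B / He B H Li Be C / Be C B H Li He / H He Be B C Li / Li H C He B Be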